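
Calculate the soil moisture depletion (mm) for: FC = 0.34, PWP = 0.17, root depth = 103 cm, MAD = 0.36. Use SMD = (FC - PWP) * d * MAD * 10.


SMD = (FC - PWP) * d * MAD * 10
SMD = (0.34 - 0.17) * 103 * 0.36 * 10
SMD = 0.1700 * 103 * 0.36 * 10

63.0360 mm


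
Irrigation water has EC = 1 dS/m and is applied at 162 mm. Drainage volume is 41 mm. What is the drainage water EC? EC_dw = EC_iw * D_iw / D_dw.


EC_dw = EC_iw * D_iw / D_dw
EC_dw = 1 * 162 / 41
EC_dw = 162 / 41

3.9512 dS/m


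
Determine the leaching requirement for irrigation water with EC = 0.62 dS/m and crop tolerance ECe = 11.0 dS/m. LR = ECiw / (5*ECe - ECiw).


LR = ECiw / (5*ECe - ECiw)
LR = 0.62 / (5*11.0 - 0.62)
LR = 0.62 / 54.3800

0.0114


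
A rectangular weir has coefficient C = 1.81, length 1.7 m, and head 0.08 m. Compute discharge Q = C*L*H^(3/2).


Q = C * L * H^(3/2) = 1.81 * 1.7 * 0.08^1.5 = 1.81 * 1.7 * 0.022627

0.0696 m^3/s


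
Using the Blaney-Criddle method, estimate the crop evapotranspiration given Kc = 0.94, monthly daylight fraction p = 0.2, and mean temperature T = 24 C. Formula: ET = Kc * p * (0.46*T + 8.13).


ET = Kc * p * (0.46*T + 8.13)
ET = 0.94 * 0.2 * (0.46*24 + 8.13)
ET = 0.94 * 0.2 * 19.1700

3.6040 mm/day


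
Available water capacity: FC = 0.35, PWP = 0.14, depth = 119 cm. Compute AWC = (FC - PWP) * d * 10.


AWC = (FC - PWP) * d * 10
AWC = (0.35 - 0.14) * 119 * 10
AWC = 0.2100 * 119 * 10

249.9000 mm


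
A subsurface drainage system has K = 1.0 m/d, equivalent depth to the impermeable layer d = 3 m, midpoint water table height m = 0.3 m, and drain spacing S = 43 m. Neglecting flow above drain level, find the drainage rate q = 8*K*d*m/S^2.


q = 8*K*d*m/S^2
q = 8*1.0*3*0.3/43^2
q = 7.2000 / 1849

0.0039 m/d


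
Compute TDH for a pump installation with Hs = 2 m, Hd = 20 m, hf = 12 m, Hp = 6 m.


TDH = Hs + Hd + hf + Hp = 2 + 20 + 12 + 6 = 40

40 m


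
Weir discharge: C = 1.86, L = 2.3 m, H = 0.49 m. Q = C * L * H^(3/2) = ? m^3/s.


Q = C * L * H^(3/2) = 1.86 * 2.3 * 0.49^1.5 = 1.86 * 2.3 * 0.343000

1.4674 m^3/s


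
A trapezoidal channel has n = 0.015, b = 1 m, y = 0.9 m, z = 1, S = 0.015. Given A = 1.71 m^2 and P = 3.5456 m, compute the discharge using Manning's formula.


R = A/P = 1.71/3.5456 = 0.482288
Q = (1/0.015) * 1.71 * 0.482288^(2/3) * 0.015^0.5

8.5866 m^3/s


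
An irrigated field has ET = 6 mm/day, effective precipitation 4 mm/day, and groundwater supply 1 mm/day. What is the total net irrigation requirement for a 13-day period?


Daily deficit = ET - Pe - GW = 6 - 4 - 1 = 1 mm/day
NIR = 1 * 13 = 13 mm

13.0000 mm


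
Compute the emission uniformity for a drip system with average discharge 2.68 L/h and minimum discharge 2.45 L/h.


EU = (q_min/q_avg)*100 = (2.45/2.68)*100 = 91.4179%

91.4179 %


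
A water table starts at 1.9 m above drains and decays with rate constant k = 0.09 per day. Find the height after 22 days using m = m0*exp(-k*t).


m = m0 * exp(-k*t)
m = 1.9 * exp(-0.09 * 22)
m = 1.9 * exp(-1.9800)

0.2623 m


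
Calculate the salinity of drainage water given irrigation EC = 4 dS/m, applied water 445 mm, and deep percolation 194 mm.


EC_dw = EC_iw * D_iw / D_dw
EC_dw = 4 * 445 / 194
EC_dw = 1780 / 194

9.1753 dS/m


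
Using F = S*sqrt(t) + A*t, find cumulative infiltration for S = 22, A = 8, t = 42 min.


F = S*sqrt(t) + A*t
F = 22*sqrt(42) + 8*42
F = 22*6.480741 + 336

478.5763 mm


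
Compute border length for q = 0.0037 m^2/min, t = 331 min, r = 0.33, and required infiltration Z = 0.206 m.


L = q*t/((1+r)*Z)
L = 0.0037*331/((1+0.33)*0.206)
L = 1.2247/0.27398

4.4700 m


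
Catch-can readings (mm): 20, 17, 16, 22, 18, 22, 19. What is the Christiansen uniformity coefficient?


mean = 19.142857 mm
MAD = 1.877551 mm
CU = (1 - 1.877551/19.142857)*100

90.1919 %


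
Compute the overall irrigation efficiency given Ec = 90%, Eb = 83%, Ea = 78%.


Ec = 0.9, Eb = 0.83, Ea = 0.78
E = 0.9 * 0.83 * 0.78 * 100 = 58.2660%

58.2660 %


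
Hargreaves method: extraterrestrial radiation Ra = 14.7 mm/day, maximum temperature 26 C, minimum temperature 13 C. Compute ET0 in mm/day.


Tmean = (Tmax + Tmin)/2 = (26 + 13)/2 = 19.5
ET0 = 0.0023 * 14.7 * (19.5 + 17.8) * sqrt(26 - 13)
ET0 = 0.0023 * 14.7 * 37.3 * 3.605551

4.5470 mm/day


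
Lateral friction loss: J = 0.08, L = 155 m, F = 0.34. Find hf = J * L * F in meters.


hf = J * L * F = 0.08 * 155 * 0.34 = 4.2160 m

4.2160 m


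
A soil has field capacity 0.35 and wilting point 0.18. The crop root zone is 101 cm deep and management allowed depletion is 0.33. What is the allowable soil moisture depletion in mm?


SMD = (FC - PWP) * d * MAD * 10
SMD = (0.35 - 0.18) * 101 * 0.33 * 10
SMD = 0.1700 * 101 * 0.33 * 10

56.6610 mm


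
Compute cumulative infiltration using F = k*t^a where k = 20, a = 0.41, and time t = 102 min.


F = k * t^a = 20 * 102^0.41
F = 20 * 6.660795

133.2159 mm


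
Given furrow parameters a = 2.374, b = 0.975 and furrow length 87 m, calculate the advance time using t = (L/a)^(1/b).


t = (L/a)^(1/b)
t = (87/2.374)^(1/0.975)
t = 36.647009^(1/0.975)

40.1922 min


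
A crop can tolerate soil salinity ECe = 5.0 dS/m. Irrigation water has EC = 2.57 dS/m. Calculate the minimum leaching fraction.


LR = ECiw / (5*ECe - ECiw)
LR = 2.57 / (5*5.0 - 2.57)
LR = 2.57 / 22.4300

0.1146


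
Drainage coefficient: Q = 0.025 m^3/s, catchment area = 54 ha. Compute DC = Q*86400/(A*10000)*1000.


DC = Q * 86400 / (A * 10000) * 1000
DC = 0.025 * 86400 / (54 * 10000) * 1000
DC = 2160000.0000 / 540000

4.0000 mm/day


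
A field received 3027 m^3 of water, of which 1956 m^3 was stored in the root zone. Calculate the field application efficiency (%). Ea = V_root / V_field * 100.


Ea = V_root / V_field * 100 = 1956 / 3027 * 100 = 64.6184%

64.6184 %


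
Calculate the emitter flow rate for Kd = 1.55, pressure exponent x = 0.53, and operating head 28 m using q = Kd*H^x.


q = Kd * H^x = 1.55 * 28^0.53 = 1.55 * 5.847817

9.0641 L/h


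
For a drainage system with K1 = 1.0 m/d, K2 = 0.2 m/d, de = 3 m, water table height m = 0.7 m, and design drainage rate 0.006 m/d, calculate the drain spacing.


S^2 = 8*K2*de*m/q + 4*K1*m^2/q
S^2 = 8*0.2*3*0.7/0.006 + 4*1.0*0.7^2/0.006
S = sqrt(886.6667)

29.7769 m


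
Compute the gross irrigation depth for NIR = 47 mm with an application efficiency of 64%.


Ea = 64% = 0.64
GID = NIR / Ea = 47 / 0.64 = 73.4375 mm

73.4375 mm


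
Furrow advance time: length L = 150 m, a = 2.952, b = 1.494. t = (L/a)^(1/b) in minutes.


t = (L/a)^(1/b)
t = (150/2.952)^(1/1.494)
t = 50.813008^(1/1.494)

13.8639 min


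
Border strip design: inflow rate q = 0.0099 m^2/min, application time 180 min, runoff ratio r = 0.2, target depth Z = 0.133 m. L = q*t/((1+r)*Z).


L = q*t/((1+r)*Z)
L = 0.0099*180/((1+0.2)*0.133)
L = 1.782/0.1596

11.1654 m


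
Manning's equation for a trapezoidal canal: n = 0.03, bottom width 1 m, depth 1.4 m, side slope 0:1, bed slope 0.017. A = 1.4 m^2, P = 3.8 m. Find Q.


R = A/P = 1.4/3.8 = 0.368421
Q = (1/0.03) * 1.4 * 0.368421^(2/3) * 0.017^0.5

3.1270 m^3/s


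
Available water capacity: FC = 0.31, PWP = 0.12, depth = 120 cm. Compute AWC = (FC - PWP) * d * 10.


AWC = (FC - PWP) * d * 10
AWC = (0.31 - 0.12) * 120 * 10
AWC = 0.1900 * 120 * 10

228.0000 mm


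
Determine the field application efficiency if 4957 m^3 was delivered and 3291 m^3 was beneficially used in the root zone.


Ea = V_root / V_field * 100 = 3291 / 4957 * 100 = 66.3910%

66.3910 %


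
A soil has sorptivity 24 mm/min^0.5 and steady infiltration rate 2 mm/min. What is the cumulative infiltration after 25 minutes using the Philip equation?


F = S*sqrt(t) + A*t
F = 24*sqrt(25) + 2*25
F = 24*5.000000 + 50

170.0000 mm


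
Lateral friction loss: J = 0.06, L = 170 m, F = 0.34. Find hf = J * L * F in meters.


hf = J * L * F = 0.06 * 170 * 0.34 = 3.4680 m

3.4680 m


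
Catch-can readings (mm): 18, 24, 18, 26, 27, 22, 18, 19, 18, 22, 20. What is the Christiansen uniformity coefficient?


mean = 21.090909 mm
MAD = 2.826446 mm
CU = (1 - 2.826446/21.090909)*100

86.5987 %


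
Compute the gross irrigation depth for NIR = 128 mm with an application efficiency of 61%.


Ea = 61% = 0.61
GID = NIR / Ea = 128 / 0.61 = 209.8361 mm

209.8361 mm


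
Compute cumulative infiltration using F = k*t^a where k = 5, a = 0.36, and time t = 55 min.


F = k * t^a = 5 * 55^0.36
F = 5 * 4.231853

21.1593 mm


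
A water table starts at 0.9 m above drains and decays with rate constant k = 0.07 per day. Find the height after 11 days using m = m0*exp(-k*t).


m = m0 * exp(-k*t)
m = 0.9 * exp(-0.07 * 11)
m = 0.9 * exp(-0.7700)

0.4167 m


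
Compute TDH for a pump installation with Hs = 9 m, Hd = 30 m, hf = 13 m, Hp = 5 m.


TDH = Hs + Hd + hf + Hp = 9 + 30 + 13 + 5 = 57

57 m


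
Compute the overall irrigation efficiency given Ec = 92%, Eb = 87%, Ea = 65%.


Ec = 0.92, Eb = 0.87, Ea = 0.65
E = 0.92 * 0.87 * 0.65 * 100 = 52.0260%

52.0260 %


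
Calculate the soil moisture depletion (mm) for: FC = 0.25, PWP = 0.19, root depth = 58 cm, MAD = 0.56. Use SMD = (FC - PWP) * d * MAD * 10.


SMD = (FC - PWP) * d * MAD * 10
SMD = (0.25 - 0.19) * 58 * 0.56 * 10
SMD = 0.0600 * 58 * 0.56 * 10

19.4880 mm


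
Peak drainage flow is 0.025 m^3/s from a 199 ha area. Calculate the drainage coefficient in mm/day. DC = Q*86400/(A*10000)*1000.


DC = Q * 86400 / (A * 10000) * 1000
DC = 0.025 * 86400 / (199 * 10000) * 1000
DC = 2160000.0000 / 1990000

1.0854 mm/day


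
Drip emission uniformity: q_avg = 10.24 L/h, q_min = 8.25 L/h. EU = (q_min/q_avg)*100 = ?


EU = (q_min/q_avg)*100 = (8.25/10.24)*100 = 80.5664%

80.5664 %


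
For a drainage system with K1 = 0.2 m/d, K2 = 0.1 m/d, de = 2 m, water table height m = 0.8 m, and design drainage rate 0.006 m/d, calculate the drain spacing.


S^2 = 8*K2*de*m/q + 4*K1*m^2/q
S^2 = 8*0.1*2*0.8/0.006 + 4*0.2*0.8^2/0.006
S = sqrt(298.6667)

17.2820 m


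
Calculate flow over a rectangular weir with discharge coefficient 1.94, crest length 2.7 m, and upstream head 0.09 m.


Q = C * L * H^(3/2) = 1.94 * 2.7 * 0.09^1.5 = 1.94 * 2.7 * 0.027000

0.1414 m^3/s


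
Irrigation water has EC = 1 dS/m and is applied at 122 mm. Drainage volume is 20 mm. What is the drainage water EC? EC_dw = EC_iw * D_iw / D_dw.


EC_dw = EC_iw * D_iw / D_dw
EC_dw = 1 * 122 / 20
EC_dw = 122 / 20

6.1000 dS/m


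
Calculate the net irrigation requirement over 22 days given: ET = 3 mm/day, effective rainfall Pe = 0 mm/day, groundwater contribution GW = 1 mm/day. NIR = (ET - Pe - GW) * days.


Daily deficit = ET - Pe - GW = 3 - 0 - 1 = 2 mm/day
NIR = 2 * 22 = 44 mm

44.0000 mm


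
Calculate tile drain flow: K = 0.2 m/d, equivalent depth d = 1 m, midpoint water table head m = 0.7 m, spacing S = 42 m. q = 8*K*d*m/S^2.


q = 8*K*d*m/S^2
q = 8*0.2*1*0.7/42^2
q = 1.1200 / 1764

6.3492e-04 m/d


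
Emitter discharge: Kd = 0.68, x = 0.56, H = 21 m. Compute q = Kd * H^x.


q = Kd * H^x = 0.68 * 21^0.56 = 0.68 * 5.501015

3.7407 L/h


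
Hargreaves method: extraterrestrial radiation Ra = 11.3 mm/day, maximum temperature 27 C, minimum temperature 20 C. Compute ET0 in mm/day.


Tmean = (Tmax + Tmin)/2 = (27 + 20)/2 = 23.5
ET0 = 0.0023 * 11.3 * (23.5 + 17.8) * sqrt(27 - 20)
ET0 = 0.0023 * 11.3 * 41.3 * 2.645751

2.8399 mm/day


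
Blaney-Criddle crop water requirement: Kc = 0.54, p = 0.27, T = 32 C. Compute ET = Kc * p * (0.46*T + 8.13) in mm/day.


ET = Kc * p * (0.46*T + 8.13)
ET = 0.54 * 0.27 * (0.46*32 + 8.13)
ET = 0.54 * 0.27 * 22.8500

3.3315 mm/day


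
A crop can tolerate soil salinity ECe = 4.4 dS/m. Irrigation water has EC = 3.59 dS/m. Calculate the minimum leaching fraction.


LR = ECiw / (5*ECe - ECiw)
LR = 3.59 / (5*4.4 - 3.59)
LR = 3.59 / 18.4100

0.1950


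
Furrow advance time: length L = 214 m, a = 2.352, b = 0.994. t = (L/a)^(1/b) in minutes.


t = (L/a)^(1/b)
t = (214/2.352)^(1/0.994)
t = 90.986395^(1/0.994)

93.4978 min


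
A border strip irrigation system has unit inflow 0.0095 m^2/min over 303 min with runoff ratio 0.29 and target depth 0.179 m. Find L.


L = q*t/((1+r)*Z)
L = 0.0095*303/((1+0.29)*0.179)
L = 2.8785/0.23091

12.4659 m


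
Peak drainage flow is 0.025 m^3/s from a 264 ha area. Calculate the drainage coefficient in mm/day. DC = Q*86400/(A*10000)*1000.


DC = Q * 86400 / (A * 10000) * 1000
DC = 0.025 * 86400 / (264 * 10000) * 1000
DC = 2160000.0000 / 2640000

0.8182 mm/day


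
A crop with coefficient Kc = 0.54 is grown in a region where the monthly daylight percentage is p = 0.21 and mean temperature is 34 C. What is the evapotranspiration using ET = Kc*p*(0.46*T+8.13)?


ET = Kc * p * (0.46*T + 8.13)
ET = 0.54 * 0.21 * (0.46*34 + 8.13)
ET = 0.54 * 0.21 * 23.7700

2.6955 mm/day


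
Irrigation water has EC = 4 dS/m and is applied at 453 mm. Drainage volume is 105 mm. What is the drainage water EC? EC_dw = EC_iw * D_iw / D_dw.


EC_dw = EC_iw * D_iw / D_dw
EC_dw = 4 * 453 / 105
EC_dw = 1812 / 105

17.2571 dS/m


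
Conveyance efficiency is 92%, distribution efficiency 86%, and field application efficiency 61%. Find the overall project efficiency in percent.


Ec = 0.92, Eb = 0.86, Ea = 0.61
E = 0.92 * 0.86 * 0.61 * 100 = 48.2632%

48.2632 %


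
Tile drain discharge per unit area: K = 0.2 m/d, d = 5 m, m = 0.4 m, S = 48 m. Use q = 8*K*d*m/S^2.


q = 8*K*d*m/S^2
q = 8*0.2*5*0.4/48^2
q = 3.2000 / 2304

0.0014 m/d


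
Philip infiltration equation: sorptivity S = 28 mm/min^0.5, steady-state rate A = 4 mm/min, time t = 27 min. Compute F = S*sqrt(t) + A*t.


F = S*sqrt(t) + A*t
F = 28*sqrt(27) + 4*27
F = 28*5.196152 + 108

253.4923 mm


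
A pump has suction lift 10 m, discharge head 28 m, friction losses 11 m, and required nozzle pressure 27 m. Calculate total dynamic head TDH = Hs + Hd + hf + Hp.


TDH = Hs + Hd + hf + Hp = 10 + 28 + 11 + 27 = 76

76 m


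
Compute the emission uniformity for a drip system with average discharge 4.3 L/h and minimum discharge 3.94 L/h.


EU = (q_min/q_avg)*100 = (3.94/4.3)*100 = 91.6279%

91.6279 %


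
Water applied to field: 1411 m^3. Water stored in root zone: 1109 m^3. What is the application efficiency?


Ea = V_root / V_field * 100 = 1109 / 1411 * 100 = 78.5967%

78.5967 %


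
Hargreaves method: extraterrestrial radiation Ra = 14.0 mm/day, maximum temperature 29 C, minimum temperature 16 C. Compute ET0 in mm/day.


Tmean = (Tmax + Tmin)/2 = (29 + 16)/2 = 22.5
ET0 = 0.0023 * 14.0 * (22.5 + 17.8) * sqrt(29 - 16)
ET0 = 0.0023 * 14.0 * 40.3 * 3.605551

4.6788 mm/day


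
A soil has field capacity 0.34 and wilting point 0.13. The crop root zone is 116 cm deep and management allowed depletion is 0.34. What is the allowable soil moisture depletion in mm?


SMD = (FC - PWP) * d * MAD * 10
SMD = (0.34 - 0.13) * 116 * 0.34 * 10
SMD = 0.2100 * 116 * 0.34 * 10

82.8240 mm


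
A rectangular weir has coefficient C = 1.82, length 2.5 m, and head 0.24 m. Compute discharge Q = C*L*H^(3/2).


Q = C * L * H^(3/2) = 1.82 * 2.5 * 0.24^1.5 = 1.82 * 2.5 * 0.117576

0.5350 m^3/s


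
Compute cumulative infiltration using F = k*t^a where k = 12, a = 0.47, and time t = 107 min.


F = k * t^a = 12 * 107^0.47
F = 12 * 8.991049

107.8926 mm


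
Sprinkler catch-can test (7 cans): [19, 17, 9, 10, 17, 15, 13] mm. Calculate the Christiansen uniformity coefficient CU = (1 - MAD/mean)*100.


mean = 14.285714 mm
MAD = 3.102041 mm
CU = (1 - 3.102041/14.285714)*100

78.2857 %


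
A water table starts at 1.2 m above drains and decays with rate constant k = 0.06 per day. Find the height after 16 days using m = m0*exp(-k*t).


m = m0 * exp(-k*t)
m = 1.2 * exp(-0.06 * 16)
m = 1.2 * exp(-0.9600)

0.4595 m


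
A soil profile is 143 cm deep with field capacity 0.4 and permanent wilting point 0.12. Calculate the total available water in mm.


AWC = (FC - PWP) * d * 10
AWC = (0.4 - 0.12) * 143 * 10
AWC = 0.2800 * 143 * 10

400.4000 mm


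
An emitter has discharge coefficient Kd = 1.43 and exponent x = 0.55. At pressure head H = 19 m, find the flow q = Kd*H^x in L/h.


q = Kd * H^x = 1.43 * 19^0.55 = 1.43 * 5.050269

7.2219 L/h


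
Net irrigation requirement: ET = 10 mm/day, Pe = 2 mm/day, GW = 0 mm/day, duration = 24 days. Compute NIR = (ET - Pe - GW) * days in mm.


Daily deficit = ET - Pe - GW = 10 - 2 - 0 = 8 mm/day
NIR = 8 * 24 = 192 mm

192.0000 mm


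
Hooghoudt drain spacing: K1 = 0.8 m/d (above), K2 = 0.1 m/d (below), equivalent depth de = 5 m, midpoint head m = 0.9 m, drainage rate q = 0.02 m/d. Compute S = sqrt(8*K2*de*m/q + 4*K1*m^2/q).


S^2 = 8*K2*de*m/q + 4*K1*m^2/q
S^2 = 8*0.1*5*0.9/0.02 + 4*0.8*0.9^2/0.02
S = sqrt(309.6000)

17.5955 m


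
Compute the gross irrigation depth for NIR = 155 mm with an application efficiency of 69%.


Ea = 69% = 0.69
GID = NIR / Ea = 155 / 0.69 = 224.6377 mm

224.6377 mm


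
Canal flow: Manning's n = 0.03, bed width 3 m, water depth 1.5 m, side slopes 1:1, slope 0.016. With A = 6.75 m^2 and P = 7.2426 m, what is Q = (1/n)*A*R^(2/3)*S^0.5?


R = A/P = 6.75/7.2426 = 0.931986
Q = (1/0.03) * 6.75 * 0.931986^(2/3) * 0.016^0.5

27.1549 m^3/s


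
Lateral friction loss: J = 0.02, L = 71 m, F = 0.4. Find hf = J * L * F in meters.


hf = J * L * F = 0.02 * 71 * 0.4 = 0.5680 m

0.5680 m


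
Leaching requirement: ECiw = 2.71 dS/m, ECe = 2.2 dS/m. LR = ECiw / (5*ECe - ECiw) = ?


LR = ECiw / (5*ECe - ECiw)
LR = 2.71 / (5*2.2 - 2.71)
LR = 2.71 / 8.2900

0.3269


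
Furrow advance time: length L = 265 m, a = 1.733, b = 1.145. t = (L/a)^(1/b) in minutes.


t = (L/a)^(1/b)
t = (265/1.733)^(1/1.145)
t = 152.914022^(1/1.145)

80.8750 min


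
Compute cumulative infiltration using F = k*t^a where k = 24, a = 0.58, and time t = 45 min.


F = k * t^a = 24 * 45^0.58
F = 24 * 9.096268

218.3104 mm


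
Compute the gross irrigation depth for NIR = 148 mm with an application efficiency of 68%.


Ea = 68% = 0.68
GID = NIR / Ea = 148 / 0.68 = 217.6471 mm

217.6471 mm


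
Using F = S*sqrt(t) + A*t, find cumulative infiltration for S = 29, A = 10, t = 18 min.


F = S*sqrt(t) + A*t
F = 29*sqrt(18) + 10*18
F = 29*4.242641 + 180

303.0366 mm


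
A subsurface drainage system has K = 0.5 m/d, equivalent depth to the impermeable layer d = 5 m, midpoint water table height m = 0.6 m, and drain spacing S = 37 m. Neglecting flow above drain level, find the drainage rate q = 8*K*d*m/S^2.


q = 8*K*d*m/S^2
q = 8*0.5*5*0.6/37^2
q = 12.0000 / 1369

0.0088 m/d


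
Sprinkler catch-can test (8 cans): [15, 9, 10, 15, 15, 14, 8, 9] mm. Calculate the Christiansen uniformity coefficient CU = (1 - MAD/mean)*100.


mean = 11.875000 mm
MAD = 2.875000 mm
CU = (1 - 2.875000/11.875000)*100

75.7895 %


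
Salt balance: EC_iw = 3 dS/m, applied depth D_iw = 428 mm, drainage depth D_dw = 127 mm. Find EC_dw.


EC_dw = EC_iw * D_iw / D_dw
EC_dw = 3 * 428 / 127
EC_dw = 1284 / 127

10.1102 dS/m


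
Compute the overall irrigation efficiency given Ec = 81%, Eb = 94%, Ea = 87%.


Ec = 0.81, Eb = 0.94, Ea = 0.87
E = 0.81 * 0.94 * 0.87 * 100 = 66.2418%

66.2418 %


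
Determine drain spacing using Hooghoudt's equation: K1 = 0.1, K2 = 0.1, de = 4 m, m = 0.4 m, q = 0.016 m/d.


S^2 = 8*K2*de*m/q + 4*K1*m^2/q
S^2 = 8*0.1*4*0.4/0.016 + 4*0.1*0.4^2/0.016
S = sqrt(84.0000)

9.1652 m


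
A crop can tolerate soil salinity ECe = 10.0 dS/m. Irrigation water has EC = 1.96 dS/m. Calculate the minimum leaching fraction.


LR = ECiw / (5*ECe - ECiw)
LR = 1.96 / (5*10.0 - 1.96)
LR = 1.96 / 48.0400

0.0408


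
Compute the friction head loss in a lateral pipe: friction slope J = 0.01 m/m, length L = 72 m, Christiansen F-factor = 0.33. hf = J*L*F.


hf = J * L * F = 0.01 * 72 * 0.33 = 0.2376 m

0.2376 m


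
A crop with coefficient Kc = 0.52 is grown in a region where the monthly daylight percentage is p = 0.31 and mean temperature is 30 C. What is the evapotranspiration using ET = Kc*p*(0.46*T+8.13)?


ET = Kc * p * (0.46*T + 8.13)
ET = 0.52 * 0.31 * (0.46*30 + 8.13)
ET = 0.52 * 0.31 * 21.9300

3.5351 mm/day


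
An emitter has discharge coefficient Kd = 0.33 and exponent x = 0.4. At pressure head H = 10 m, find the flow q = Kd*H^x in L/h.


q = Kd * H^x = 0.33 * 10^0.4 = 0.33 * 2.511886

0.8289 L/h


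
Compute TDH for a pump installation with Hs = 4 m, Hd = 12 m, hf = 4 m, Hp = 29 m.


TDH = Hs + Hd + hf + Hp = 4 + 12 + 4 + 29 = 49

49 m


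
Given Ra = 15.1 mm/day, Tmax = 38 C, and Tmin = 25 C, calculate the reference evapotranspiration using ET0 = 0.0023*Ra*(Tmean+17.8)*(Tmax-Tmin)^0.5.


Tmean = (Tmax + Tmin)/2 = (38 + 25)/2 = 31.5
ET0 = 0.0023 * 15.1 * (31.5 + 17.8) * sqrt(38 - 25)
ET0 = 0.0023 * 15.1 * 49.3 * 3.605551

6.1734 mm/day


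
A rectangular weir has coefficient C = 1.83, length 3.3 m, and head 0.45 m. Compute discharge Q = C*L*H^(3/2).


Q = C * L * H^(3/2) = 1.83 * 3.3 * 0.45^1.5 = 1.83 * 3.3 * 0.301869

1.8230 m^3/s


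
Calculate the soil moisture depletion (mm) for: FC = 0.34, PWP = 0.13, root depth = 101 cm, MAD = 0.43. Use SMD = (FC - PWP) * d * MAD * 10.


SMD = (FC - PWP) * d * MAD * 10
SMD = (0.34 - 0.13) * 101 * 0.43 * 10
SMD = 0.2100 * 101 * 0.43 * 10

91.2030 mm


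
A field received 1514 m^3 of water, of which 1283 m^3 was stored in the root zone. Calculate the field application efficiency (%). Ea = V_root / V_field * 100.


Ea = V_root / V_field * 100 = 1283 / 1514 * 100 = 84.7424%

84.7424 %


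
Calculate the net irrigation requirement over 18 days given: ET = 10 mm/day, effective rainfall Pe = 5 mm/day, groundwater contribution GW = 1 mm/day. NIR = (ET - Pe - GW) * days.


Daily deficit = ET - Pe - GW = 10 - 5 - 1 = 4 mm/day
NIR = 4 * 18 = 72 mm

72.0000 mm


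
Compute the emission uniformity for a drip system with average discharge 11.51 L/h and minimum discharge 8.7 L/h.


EU = (q_min/q_avg)*100 = (8.7/11.51)*100 = 75.5864%

75.5864 %


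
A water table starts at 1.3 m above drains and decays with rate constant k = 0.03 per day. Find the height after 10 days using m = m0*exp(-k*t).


m = m0 * exp(-k*t)
m = 1.3 * exp(-0.03 * 10)
m = 1.3 * exp(-0.3000)

0.9631 m


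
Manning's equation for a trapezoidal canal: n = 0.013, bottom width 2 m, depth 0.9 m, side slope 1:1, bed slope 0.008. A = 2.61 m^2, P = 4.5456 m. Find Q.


R = A/P = 2.61/4.5456 = 0.574182
Q = (1/0.013) * 2.61 * 0.574182^(2/3) * 0.008^0.5

12.4053 m^3/s


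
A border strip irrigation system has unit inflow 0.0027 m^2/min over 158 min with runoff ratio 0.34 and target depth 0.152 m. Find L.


L = q*t/((1+r)*Z)
L = 0.0027*158/((1+0.34)*0.152)
L = 0.4266/0.20368

2.0945 m


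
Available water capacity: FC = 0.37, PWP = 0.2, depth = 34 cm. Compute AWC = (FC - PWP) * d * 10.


AWC = (FC - PWP) * d * 10
AWC = (0.37 - 0.2) * 34 * 10
AWC = 0.1700 * 34 * 10

57.8000 mm


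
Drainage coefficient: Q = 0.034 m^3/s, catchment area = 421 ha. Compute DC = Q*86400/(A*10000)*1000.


DC = Q * 86400 / (A * 10000) * 1000
DC = 0.034 * 86400 / (421 * 10000) * 1000
DC = 2937600.0000 / 4210000

0.6978 mm/day


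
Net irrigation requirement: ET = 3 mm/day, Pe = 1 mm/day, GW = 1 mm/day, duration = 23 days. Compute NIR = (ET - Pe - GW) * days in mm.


Daily deficit = ET - Pe - GW = 3 - 1 - 1 = 1 mm/day
NIR = 1 * 23 = 23 mm

23.0000 mm


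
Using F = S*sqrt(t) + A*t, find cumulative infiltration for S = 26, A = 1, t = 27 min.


F = S*sqrt(t) + A*t
F = 26*sqrt(27) + 1*27
F = 26*5.196152 + 27

162.1000 mm


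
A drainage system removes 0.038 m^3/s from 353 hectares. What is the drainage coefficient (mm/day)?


DC = Q * 86400 / (A * 10000) * 1000
DC = 0.038 * 86400 / (353 * 10000) * 1000
DC = 3283200.0000 / 3530000

0.9301 mm/day


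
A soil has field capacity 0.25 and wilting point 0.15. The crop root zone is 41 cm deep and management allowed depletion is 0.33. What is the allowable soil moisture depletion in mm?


SMD = (FC - PWP) * d * MAD * 10
SMD = (0.25 - 0.15) * 41 * 0.33 * 10
SMD = 0.1000 * 41 * 0.33 * 10

13.5300 mm


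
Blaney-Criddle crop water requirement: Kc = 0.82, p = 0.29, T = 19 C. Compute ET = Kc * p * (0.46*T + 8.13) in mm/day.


ET = Kc * p * (0.46*T + 8.13)
ET = 0.82 * 0.29 * (0.46*19 + 8.13)
ET = 0.82 * 0.29 * 16.8700

4.0117 mm/day


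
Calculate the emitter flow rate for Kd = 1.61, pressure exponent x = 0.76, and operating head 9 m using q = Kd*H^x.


q = Kd * H^x = 1.61 * 9^0.76 = 1.61 * 5.311587

8.5517 L/h


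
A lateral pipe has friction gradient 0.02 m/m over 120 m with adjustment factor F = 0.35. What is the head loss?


hf = J * L * F = 0.02 * 120 * 0.35 = 0.8400 m

0.8400 m


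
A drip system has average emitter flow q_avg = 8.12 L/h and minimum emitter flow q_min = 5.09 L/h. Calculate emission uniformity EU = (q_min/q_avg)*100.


EU = (q_min/q_avg)*100 = (5.09/8.12)*100 = 62.6847%

62.6847 %


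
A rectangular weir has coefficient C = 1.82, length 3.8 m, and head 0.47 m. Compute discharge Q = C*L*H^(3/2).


Q = C * L * H^(3/2) = 1.82 * 3.8 * 0.47^1.5 = 1.82 * 3.8 * 0.322216

2.2284 m^3/s


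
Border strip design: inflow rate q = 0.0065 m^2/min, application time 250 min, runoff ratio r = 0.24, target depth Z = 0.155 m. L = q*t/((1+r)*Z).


L = q*t/((1+r)*Z)
L = 0.0065*250/((1+0.24)*0.155)
L = 1.625/0.1922

8.4547 m


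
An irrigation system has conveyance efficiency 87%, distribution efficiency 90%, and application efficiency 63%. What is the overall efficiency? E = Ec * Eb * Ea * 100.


Ec = 0.87, Eb = 0.9, Ea = 0.63
E = 0.87 * 0.9 * 0.63 * 100 = 49.3290%

49.3290 %


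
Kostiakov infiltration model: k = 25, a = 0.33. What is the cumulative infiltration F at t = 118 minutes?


F = k * t^a = 25 * 118^0.33
F = 25 * 4.827486

120.6872 mm


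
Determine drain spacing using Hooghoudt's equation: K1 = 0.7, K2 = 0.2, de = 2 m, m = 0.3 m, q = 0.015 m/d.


S^2 = 8*K2*de*m/q + 4*K1*m^2/q
S^2 = 8*0.2*2*0.3/0.015 + 4*0.7*0.3^2/0.015
S = sqrt(80.8000)

8.9889 m


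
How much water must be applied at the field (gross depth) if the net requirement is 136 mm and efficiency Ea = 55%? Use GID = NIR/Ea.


Ea = 55% = 0.55
GID = NIR / Ea = 136 / 0.55 = 247.2727 mm

247.2727 mm


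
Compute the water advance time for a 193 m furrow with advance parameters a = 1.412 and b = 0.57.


t = (L/a)^(1/b)
t = (193/1.412)^(1/0.57)
t = 136.685552^(1/0.57)

5583.1819 min


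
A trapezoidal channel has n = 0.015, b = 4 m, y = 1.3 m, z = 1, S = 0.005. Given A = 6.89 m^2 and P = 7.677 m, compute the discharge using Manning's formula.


R = A/P = 6.89/7.677 = 0.897486
Q = (1/0.015) * 6.89 * 0.897486^(2/3) * 0.005^0.5

30.2203 m^3/s


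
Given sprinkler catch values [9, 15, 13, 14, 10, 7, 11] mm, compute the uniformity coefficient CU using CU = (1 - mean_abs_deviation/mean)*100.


mean = 11.285714 mm
MAD = 2.326531 mm
CU = (1 - 2.326531/11.285714)*100

79.3852 %


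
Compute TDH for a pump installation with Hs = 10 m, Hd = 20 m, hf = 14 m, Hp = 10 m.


TDH = Hs + Hd + hf + Hp = 10 + 20 + 14 + 10 = 54

54 m


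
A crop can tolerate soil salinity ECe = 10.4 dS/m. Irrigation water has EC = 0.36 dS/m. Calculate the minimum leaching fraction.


LR = ECiw / (5*ECe - ECiw)
LR = 0.36 / (5*10.4 - 0.36)
LR = 0.36 / 51.6400

0.0070


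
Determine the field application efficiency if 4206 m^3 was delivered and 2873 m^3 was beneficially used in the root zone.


Ea = V_root / V_field * 100 = 2873 / 4206 * 100 = 68.3072%

68.3072 %


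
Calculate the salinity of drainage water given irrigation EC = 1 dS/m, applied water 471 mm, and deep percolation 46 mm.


EC_dw = EC_iw * D_iw / D_dw
EC_dw = 1 * 471 / 46
EC_dw = 471 / 46

10.2391 dS/m


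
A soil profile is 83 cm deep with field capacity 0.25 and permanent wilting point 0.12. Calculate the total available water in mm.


AWC = (FC - PWP) * d * 10
AWC = (0.25 - 0.12) * 83 * 10
AWC = 0.1300 * 83 * 10

107.9000 mm


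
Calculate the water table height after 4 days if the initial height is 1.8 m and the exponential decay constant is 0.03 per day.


m = m0 * exp(-k*t)
m = 1.8 * exp(-0.03 * 4)
m = 1.8 * exp(-0.1200)

1.5965 m


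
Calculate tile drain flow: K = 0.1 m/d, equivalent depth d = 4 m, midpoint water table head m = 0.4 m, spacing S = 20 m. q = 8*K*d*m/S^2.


q = 8*K*d*m/S^2
q = 8*0.1*4*0.4/20^2
q = 1.2800 / 400

0.0032 m/d


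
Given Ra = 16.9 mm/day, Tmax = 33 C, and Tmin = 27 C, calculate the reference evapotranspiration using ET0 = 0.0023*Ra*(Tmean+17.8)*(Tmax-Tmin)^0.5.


Tmean = (Tmax + Tmin)/2 = (33 + 27)/2 = 30.0
ET0 = 0.0023 * 16.9 * (30.0 + 17.8) * sqrt(33 - 27)
ET0 = 0.0023 * 16.9 * 47.8 * 2.449490

4.5511 mm/day


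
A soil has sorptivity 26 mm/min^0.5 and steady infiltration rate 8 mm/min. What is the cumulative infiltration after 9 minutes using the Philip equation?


F = S*sqrt(t) + A*t
F = 26*sqrt(9) + 8*9
F = 26*3.000000 + 72

150.0000 mm


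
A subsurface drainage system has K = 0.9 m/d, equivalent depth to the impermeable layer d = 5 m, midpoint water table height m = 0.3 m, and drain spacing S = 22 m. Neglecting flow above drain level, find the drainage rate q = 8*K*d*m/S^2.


q = 8*K*d*m/S^2
q = 8*0.9*5*0.3/22^2
q = 10.8000 / 484

0.0223 m/d


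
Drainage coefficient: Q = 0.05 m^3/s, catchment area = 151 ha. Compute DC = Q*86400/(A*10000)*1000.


DC = Q * 86400 / (A * 10000) * 1000
DC = 0.05 * 86400 / (151 * 10000) * 1000
DC = 4320000.0000 / 1510000

2.8609 mm/day


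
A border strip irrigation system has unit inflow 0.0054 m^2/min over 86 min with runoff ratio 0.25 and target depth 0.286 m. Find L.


L = q*t/((1+r)*Z)
L = 0.0054*86/((1+0.25)*0.286)
L = 0.4644/0.3575

1.2990 m


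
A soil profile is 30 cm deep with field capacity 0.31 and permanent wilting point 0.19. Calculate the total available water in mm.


AWC = (FC - PWP) * d * 10
AWC = (0.31 - 0.19) * 30 * 10
AWC = 0.1200 * 30 * 10

36.0000 mm


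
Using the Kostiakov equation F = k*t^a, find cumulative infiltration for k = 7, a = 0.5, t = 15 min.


F = k * t^a = 7 * 15^0.5
F = 7 * 3.872983

27.1109 mm


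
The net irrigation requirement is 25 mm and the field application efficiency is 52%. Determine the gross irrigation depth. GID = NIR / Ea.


Ea = 52% = 0.52
GID = NIR / Ea = 25 / 0.52 = 48.0769 mm

48.0769 mm


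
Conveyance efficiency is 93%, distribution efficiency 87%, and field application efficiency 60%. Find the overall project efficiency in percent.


Ec = 0.93, Eb = 0.87, Ea = 0.6
E = 0.93 * 0.87 * 0.6 * 100 = 48.5460%

48.5460 %


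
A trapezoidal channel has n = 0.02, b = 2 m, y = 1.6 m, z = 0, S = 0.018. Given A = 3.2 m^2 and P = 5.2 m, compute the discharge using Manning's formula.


R = A/P = 3.2/5.2 = 0.615385
Q = (1/0.02) * 3.2 * 0.615385^(2/3) * 0.018^0.5

15.5306 m^3/s


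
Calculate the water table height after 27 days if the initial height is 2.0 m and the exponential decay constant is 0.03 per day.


m = m0 * exp(-k*t)
m = 2.0 * exp(-0.03 * 27)
m = 2.0 * exp(-0.8100)

0.8897 m


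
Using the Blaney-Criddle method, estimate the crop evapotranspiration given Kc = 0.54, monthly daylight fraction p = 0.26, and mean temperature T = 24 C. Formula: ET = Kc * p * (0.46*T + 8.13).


ET = Kc * p * (0.46*T + 8.13)
ET = 0.54 * 0.26 * (0.46*24 + 8.13)
ET = 0.54 * 0.26 * 19.1700

2.6915 mm/day


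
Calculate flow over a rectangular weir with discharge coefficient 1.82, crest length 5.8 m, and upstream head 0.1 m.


Q = C * L * H^(3/2) = 1.82 * 5.8 * 0.1^1.5 = 1.82 * 5.8 * 0.031623

0.3338 m^3/s


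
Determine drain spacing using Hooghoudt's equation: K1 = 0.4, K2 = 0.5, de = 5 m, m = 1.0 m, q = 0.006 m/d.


S^2 = 8*K2*de*m/q + 4*K1*m^2/q
S^2 = 8*0.5*5*1.0/0.006 + 4*0.4*1.0^2/0.006
S = sqrt(3600.0000)

60.0000 m


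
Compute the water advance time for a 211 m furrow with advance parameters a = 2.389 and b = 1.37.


t = (L/a)^(1/b)
t = (211/2.389)^(1/1.37)
t = 88.321473^(1/1.37)

26.3322 min


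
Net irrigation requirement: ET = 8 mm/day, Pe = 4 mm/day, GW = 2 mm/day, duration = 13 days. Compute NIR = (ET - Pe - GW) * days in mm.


Daily deficit = ET - Pe - GW = 8 - 4 - 2 = 2 mm/day
NIR = 2 * 13 = 26 mm

26.0000 mm


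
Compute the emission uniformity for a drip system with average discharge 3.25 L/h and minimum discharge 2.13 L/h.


EU = (q_min/q_avg)*100 = (2.13/3.25)*100 = 65.5385%

65.5385 %


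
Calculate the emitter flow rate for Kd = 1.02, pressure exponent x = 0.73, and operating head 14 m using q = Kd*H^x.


q = Kd * H^x = 1.02 * 14^0.73 = 1.02 * 6.865520

7.0028 L/h


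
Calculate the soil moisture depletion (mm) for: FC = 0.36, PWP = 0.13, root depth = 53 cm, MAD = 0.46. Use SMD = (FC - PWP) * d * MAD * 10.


SMD = (FC - PWP) * d * MAD * 10
SMD = (0.36 - 0.13) * 53 * 0.46 * 10
SMD = 0.2300 * 53 * 0.46 * 10

56.0740 mm


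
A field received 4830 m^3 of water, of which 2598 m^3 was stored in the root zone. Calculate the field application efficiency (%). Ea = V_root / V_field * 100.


Ea = V_root / V_field * 100 = 2598 / 4830 * 100 = 53.7888%

53.7888 %


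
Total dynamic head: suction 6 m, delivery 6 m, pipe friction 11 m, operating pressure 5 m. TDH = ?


TDH = Hs + Hd + hf + Hp = 6 + 6 + 11 + 5 = 28

28 m


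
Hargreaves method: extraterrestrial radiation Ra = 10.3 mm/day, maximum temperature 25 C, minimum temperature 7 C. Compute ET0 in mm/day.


Tmean = (Tmax + Tmin)/2 = (25 + 7)/2 = 16.0
ET0 = 0.0023 * 10.3 * (16.0 + 17.8) * sqrt(25 - 7)
ET0 = 0.0023 * 10.3 * 33.8 * 4.242641

3.3972 mm/day


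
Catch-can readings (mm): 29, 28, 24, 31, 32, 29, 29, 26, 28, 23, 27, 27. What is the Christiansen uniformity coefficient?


mean = 27.750000 mm
MAD = 1.958333 mm
CU = (1 - 1.958333/27.750000)*100

92.9429 %


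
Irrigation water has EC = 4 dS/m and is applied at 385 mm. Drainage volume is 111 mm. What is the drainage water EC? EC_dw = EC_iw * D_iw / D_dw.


EC_dw = EC_iw * D_iw / D_dw
EC_dw = 4 * 385 / 111
EC_dw = 1540 / 111

13.8739 dS/m


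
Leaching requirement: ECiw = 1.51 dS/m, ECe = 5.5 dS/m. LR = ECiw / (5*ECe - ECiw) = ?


LR = ECiw / (5*ECe - ECiw)
LR = 1.51 / (5*5.5 - 1.51)
LR = 1.51 / 25.9900

0.0581


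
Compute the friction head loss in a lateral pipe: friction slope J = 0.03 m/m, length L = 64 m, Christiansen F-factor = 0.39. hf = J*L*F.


hf = J * L * F = 0.03 * 64 * 0.39 = 0.7488 m

0.7488 m


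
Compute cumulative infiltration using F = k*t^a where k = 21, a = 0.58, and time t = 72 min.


F = k * t^a = 21 * 72^0.58
F = 21 * 11.946835

250.8835 mm


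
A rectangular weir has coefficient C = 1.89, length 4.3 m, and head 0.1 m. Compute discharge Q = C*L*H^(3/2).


Q = C * L * H^(3/2) = 1.89 * 4.3 * 0.1^1.5 = 1.89 * 4.3 * 0.031623

0.2570 m^3/s


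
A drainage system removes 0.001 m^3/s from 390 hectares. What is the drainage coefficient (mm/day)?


DC = Q * 86400 / (A * 10000) * 1000
DC = 0.001 * 86400 / (390 * 10000) * 1000
DC = 86400.0000 / 3900000

0.0222 mm/day


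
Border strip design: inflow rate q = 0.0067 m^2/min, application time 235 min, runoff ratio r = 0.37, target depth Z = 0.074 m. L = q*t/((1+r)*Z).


L = q*t/((1+r)*Z)
L = 0.0067*235/((1+0.37)*0.074)
L = 1.5745/0.10138

15.5307 m


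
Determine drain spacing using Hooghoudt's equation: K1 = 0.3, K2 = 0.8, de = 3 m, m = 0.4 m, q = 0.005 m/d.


S^2 = 8*K2*de*m/q + 4*K1*m^2/q
S^2 = 8*0.8*3*0.4/0.005 + 4*0.3*0.4^2/0.005
S = sqrt(1574.4000)

39.6787 m


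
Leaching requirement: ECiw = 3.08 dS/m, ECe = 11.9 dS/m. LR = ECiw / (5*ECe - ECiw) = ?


LR = ECiw / (5*ECe - ECiw)
LR = 3.08 / (5*11.9 - 3.08)
LR = 3.08 / 56.4200

0.0546


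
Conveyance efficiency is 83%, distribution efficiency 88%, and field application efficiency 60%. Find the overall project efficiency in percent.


Ec = 0.83, Eb = 0.88, Ea = 0.6
E = 0.83 * 0.88 * 0.6 * 100 = 43.8240%

43.8240 %


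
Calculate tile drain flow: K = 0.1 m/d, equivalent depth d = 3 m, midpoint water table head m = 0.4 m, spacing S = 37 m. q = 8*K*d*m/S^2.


q = 8*K*d*m/S^2
q = 8*0.1*3*0.4/37^2
q = 0.9600 / 1369

7.0124e-04 m/d


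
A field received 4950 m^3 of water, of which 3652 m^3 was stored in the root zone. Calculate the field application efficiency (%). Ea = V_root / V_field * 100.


Ea = V_root / V_field * 100 = 3652 / 4950 * 100 = 73.7778%

73.7778 %


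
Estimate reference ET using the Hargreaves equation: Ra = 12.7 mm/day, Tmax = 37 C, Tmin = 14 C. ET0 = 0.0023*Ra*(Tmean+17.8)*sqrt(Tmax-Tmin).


Tmean = (Tmax + Tmin)/2 = (37 + 14)/2 = 25.5
ET0 = 0.0023 * 12.7 * (25.5 + 17.8) * sqrt(37 - 14)
ET0 = 0.0023 * 12.7 * 43.3 * 4.795832

6.0657 mm/day


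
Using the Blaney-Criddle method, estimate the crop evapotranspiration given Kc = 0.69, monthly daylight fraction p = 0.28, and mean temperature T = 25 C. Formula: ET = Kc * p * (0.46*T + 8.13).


ET = Kc * p * (0.46*T + 8.13)
ET = 0.69 * 0.28 * (0.46*25 + 8.13)
ET = 0.69 * 0.28 * 19.6300

3.7925 mm/day


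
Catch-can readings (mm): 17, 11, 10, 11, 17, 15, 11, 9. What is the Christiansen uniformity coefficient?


mean = 12.625000 mm
MAD = 2.781250 mm
CU = (1 - 2.781250/12.625000)*100

77.9703 %


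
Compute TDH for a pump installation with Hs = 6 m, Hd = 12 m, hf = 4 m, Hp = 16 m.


TDH = Hs + Hd + hf + Hp = 6 + 12 + 4 + 16 = 38

38 m


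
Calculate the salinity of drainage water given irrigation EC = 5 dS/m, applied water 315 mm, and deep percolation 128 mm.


EC_dw = EC_iw * D_iw / D_dw
EC_dw = 5 * 315 / 128
EC_dw = 1575 / 128

12.3047 dS/m


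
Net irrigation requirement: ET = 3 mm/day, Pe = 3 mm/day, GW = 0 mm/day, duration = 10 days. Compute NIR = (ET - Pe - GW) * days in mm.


Daily deficit = ET - Pe - GW = 3 - 3 - 0 = 0 mm/day
NIR = 0 * 10 = 0 mm

0 mm


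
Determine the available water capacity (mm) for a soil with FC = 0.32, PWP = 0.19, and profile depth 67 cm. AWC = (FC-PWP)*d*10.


AWC = (FC - PWP) * d * 10
AWC = (0.32 - 0.19) * 67 * 10
AWC = 0.1300 * 67 * 10

87.1000 mm


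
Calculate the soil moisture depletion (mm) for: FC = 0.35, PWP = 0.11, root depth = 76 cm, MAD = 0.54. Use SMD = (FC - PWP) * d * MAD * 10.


SMD = (FC - PWP) * d * MAD * 10
SMD = (0.35 - 0.11) * 76 * 0.54 * 10
SMD = 0.2400 * 76 * 0.54 * 10

98.4960 mm


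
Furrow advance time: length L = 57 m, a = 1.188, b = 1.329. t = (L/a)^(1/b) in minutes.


t = (L/a)^(1/b)
t = (57/1.188)^(1/1.329)
t = 47.979798^(1/1.329)

18.4037 min


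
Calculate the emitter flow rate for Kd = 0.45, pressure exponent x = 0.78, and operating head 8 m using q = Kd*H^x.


q = Kd * H^x = 0.45 * 8^0.78 = 0.45 * 5.063026

2.2784 L/h


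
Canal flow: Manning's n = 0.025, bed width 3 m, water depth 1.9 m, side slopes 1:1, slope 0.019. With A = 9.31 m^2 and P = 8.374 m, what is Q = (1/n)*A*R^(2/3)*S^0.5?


R = A/P = 9.31/8.374 = 1.111775
Q = (1/0.025) * 9.31 * 1.111775^(2/3) * 0.019^0.5

55.0889 m^3/s


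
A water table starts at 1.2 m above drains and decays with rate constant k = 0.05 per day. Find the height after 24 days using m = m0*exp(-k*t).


m = m0 * exp(-k*t)
m = 1.2 * exp(-0.05 * 24)
m = 1.2 * exp(-1.2000)

0.3614 m


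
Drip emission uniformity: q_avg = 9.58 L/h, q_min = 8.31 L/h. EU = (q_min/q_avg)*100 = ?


EU = (q_min/q_avg)*100 = (8.31/9.58)*100 = 86.7432%

86.7432 %


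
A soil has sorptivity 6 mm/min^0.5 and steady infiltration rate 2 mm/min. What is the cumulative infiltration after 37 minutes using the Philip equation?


F = S*sqrt(t) + A*t
F = 6*sqrt(37) + 2*37
F = 6*6.082763 + 74

110.4966 mm
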